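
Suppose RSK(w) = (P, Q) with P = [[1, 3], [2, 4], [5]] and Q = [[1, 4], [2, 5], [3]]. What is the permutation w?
Reverse the RSK construction: for i from n down to 1, find the cell of Q containing i, remove the entry at that cell from P, and reverse-bump it up through P; the value ejected from row 1 is w(i).

Step i=5: Q has 5 at row 2, column 2; remove 4 from row 2 of P and reverse-bump: 4 enters row 1 and ejects 3. So w(5) = 3. P is now [[1, 4], [2], [5]].
Step i=4: Q has 4 at row 1, column 2; remove that cell from P, ejecting 4. So w(4) = 4. P is now [[1], [2], [5]].
Step i=3: Q has 3 at row 3, column 1; remove 5 from row 3 of P and reverse-bump: 5 enters row 2 and ejects 2; 2 enters row 1 and ejects 1. So w(3) = 1. P is now [[2], [5]].
Step i=2: Q has 2 at row 2, column 1; remove 5 from row 2 of P and reverse-bump: 5 enters row 1 and ejects 2. So w(2) = 2. P is now [[5]].
Step i=1: Q has 1 at row 1, column 1; remove that cell from P, ejecting 5. So w(1) = 5. P is now [].

So w = 5 2 1 4 3.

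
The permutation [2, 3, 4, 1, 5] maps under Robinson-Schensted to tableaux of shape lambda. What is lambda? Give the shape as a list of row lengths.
Row-insert each entry into an empty tableau.

After inserting 2: P = [[2]].
After inserting 3: P = [[2, 3]].
After inserting 4: P = [[2, 3, 4]].
After inserting 1: P = [[1, 3, 4], [2]].
After inserting 5: P = [[1, 3, 4, 5], [2]].

The final insertion tableau P = [[1, 3, 4, 5], [2]] has shape [4, 1].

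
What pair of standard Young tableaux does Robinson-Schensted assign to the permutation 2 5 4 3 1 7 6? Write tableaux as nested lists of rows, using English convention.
Insert each entry of the permutation into P by Schensted row insertion, recording in Q the position of each new cell.

After inserting 2: P = [[2]].
After inserting 5: P = [[2, 5]].
After inserting 4: P = [[2, 4], [5]].
After inserting 3: P = [[2, 3], [4], [5]].
After inserting 1: P = [[1, 3], [2], [4], [5]].
After inserting 7: P = [[1, 3, 7], [2], [4], [5]].
After inserting 6: P = [[1, 3, 6], [2, 7], [4], [5]].

So P = [[1, 3, 6], [2, 7], [4], [5]], Q = [[1, 2, 6], [3, 7], [4], [5]].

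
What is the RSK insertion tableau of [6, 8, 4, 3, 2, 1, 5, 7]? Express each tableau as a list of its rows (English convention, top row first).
Insert 6: appended to row 1. P = [[6]].
Insert 8: appended to row 1. P = [[6, 8]].
Insert 4: 4 bumps 6 from row 1; 6 starts row 2. P = [[4, 8], [6]].
Insert 3: 3 bumps 4 from row 1; 4 bumps 6 from row 2; 6 starts row 3. P = [[3, 8], [4], [6]].
Insert 2: 2 bumps 3 from row 1; 3 bumps 4 from row 2; 4 bumps 6 from row 3; 6 starts row 4. P = [[2, 8], [3], [4], [6]].
Insert 1: 1 bumps 2 from row 1; 2 bumps 3 from row 2; 3 bumps 4 from row 3; 4 bumps 6 from row 4; 6 starts row 5. P = [[1, 8], [2], [3], [4], [6]].
Insert 5: 5 bumps 8 from row 1; 8 appends to row 2. P = [[1, 5], [2, 8], [3], [4], [6]].
Insert 7: appended to row 1. P = [[1, 5, 7], [2, 8], [3], [4], [6]].

So P = [[1, 5, 7], [2, 8], [3], [4], [6]].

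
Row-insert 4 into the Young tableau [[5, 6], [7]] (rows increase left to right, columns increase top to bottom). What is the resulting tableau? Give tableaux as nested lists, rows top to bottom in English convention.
In row 1, 4 replaces 5 (the leftmost entry greater than 4); 5 is bumped to row 2. In row 2, 5 replaces 7 (the leftmost entry greater than 5); 7 is bumped to row 3. 7 starts a new row 3. The new tableau is [[4, 6], [5], [7]].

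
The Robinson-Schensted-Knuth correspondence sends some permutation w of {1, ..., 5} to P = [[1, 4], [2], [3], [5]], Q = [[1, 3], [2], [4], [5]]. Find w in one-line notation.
5 3 4 2 1

Reverse the RSK construction: for i from n down to 1, find the cell of Q containing i, remove the entry at that cell from P, and reverse-bump it up through P; the value ejected from row 1 is w(i).

Step i=5: Q has 5 at row 4, column 1; remove 5 from row 4 of P and reverse-bump: 5 enters row 3 and ejects 3; 3 enters row 2 and ejects 2; 2 enters row 1 and ejects 1. So w(5) = 1. P is now [[2, 4], [3], [5]].
Step i=4: Q has 4 at row 3, column 1; remove 5 from row 3 of P and reverse-bump: 5 enters row 2 and ejects 3; 3 enters row 1 and ejects 2. So w(4) = 2. P is now [[3, 4], [5]].
Step i=3: Q has 3 at row 1, column 2; remove that cell from P, ejecting 4. So w(3) = 4. P is now [[3], [5]].
Step i=2: Q has 2 at row 2, column 1; remove 5 from row 2 of P and reverse-bump: 5 enters row 1 and ejects 3. So w(2) = 3. P is now [[5]].
Step i=1: Q has 1 at row 1, column 1; remove that cell from P, ejecting 5. So w(1) = 5. P is now [].

So w = 5 3 4 2 1.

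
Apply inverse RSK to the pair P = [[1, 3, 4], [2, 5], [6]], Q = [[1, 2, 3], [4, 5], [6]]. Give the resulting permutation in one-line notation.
2 3 6 1 5 4

Reverse the RSK construction: for i from n down to 1, find the cell of Q containing i, remove the entry at that cell from P, and reverse-bump it up through P; the value ejected from row 1 is w(i).

Step i=6: Q has 6 at row 3, column 1; remove 6 from row 3 of P and reverse-bump: 6 enters row 2 and ejects 5; 5 enters row 1 and ejects 4. So w(6) = 4. P is now [[1, 3, 5], [2, 6]].
Step i=5: Q has 5 at row 2, column 2; remove 6 from row 2 of P and reverse-bump: 6 enters row 1 and ejects 5. So w(5) = 5. P is now [[1, 3, 6], [2]].
Step i=4: Q has 4 at row 2, column 1; remove 2 from row 2 of P and reverse-bump: 2 enters row 1 and ejects 1. So w(4) = 1. P is now [[2, 3, 6]].
Step i=3: Q has 3 at row 1, column 3; remove that cell from P, ejecting 6. So w(3) = 6. P is now [[2, 3]].
Step i=2: Q has 2 at row 1, column 2; remove that cell from P, ejecting 3. So w(2) = 3. P is now [[2]].
Step i=1: Q has 1 at row 1, column 1; remove that cell from P, ejecting 2. So w(1) = 2. P is now [].

So w = 2 3 6 1 5 4.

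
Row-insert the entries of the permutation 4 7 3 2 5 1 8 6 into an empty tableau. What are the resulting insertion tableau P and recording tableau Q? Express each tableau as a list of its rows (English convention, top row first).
P = [[1, 5, 6], [2, 7, 8], [3], [4]], Q = [[1, 2, 7], [3, 5, 8], [4], [6]]

Insert each entry of the permutation into P by Schensted row insertion, recording in Q the position of each new cell.

Insert 4: appended to row 1. P = [[4]].
Insert 7: appended to row 1. P = [[4, 7]].
Insert 3: 3 bumps 4 from row 1; 4 starts row 2. P = [[3, 7], [4]].
Insert 2: 2 bumps 3 from row 1; 3 bumps 4 from row 2; 4 starts row 3. P = [[2, 7], [3], [4]].
Insert 5: 5 bumps 7 from row 1; 7 appends to row 2. P = [[2, 5], [3, 7], [4]].
Insert 1: 1 bumps 2 from row 1; 2 bumps 3 from row 2; 3 bumps 4 from row 3; 4 starts row 4. P = [[1, 5], [2, 7], [3], [4]].
Insert 8: appended to row 1. P = [[1, 5, 8], [2, 7], [3], [4]].
Insert 6: 6 bumps 8 from row 1; 8 appends to row 2. P = [[1, 5, 6], [2, 7, 8], [3], [4]].

So P = [[1, 5, 6], [2, 7, 8], [3], [4]], Q = [[1, 2, 7], [3, 5, 8], [4], [6]].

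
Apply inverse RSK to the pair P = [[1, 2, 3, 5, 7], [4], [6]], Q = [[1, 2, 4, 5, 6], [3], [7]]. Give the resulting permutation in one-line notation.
Reverse the RSK construction: for i from n down to 1, find the cell of Q containing i, remove the entry at that cell from P, and reverse-bump it up through P; the value ejected from row 1 is w(i).

Step i=7: Q has 7 at row 3, column 1; remove 6 from row 3 of P and reverse-bump: 6 enters row 2 and ejects 4; 4 enters row 1 and ejects 3. So w(7) = 3. P is now [[1, 2, 4, 5, 7], [6]].
Step i=6: Q has 6 at row 1, column 5; remove that cell from P, ejecting 7. So w(6) = 7. P is now [[1, 2, 4, 5], [6]].
Step i=5: Q has 5 at row 1, column 4; remove that cell from P, ejecting 5. So w(5) = 5. P is now [[1, 2, 4], [6]].
Step i=4: Q has 4 at row 1, column 3; remove that cell from P, ejecting 4. So w(4) = 4. P is now [[1, 2], [6]].
Step i=3: Q has 3 at row 2, column 1; remove 6 from row 2 of P and reverse-bump: 6 enters row 1 and ejects 2. So w(3) = 2. P is now [[1, 6]].
Step i=2: Q has 2 at row 1, column 2; remove that cell from P, ejecting 6. So w(2) = 6. P is now [[1]].
Step i=1: Q has 1 at row 1, column 1; remove that cell from P, ejecting 1. So w(1) = 1. P is now [].

So w = 1 6 2 4 5 7 3.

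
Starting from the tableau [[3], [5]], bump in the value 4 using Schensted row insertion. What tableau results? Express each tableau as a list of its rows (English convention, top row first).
[[3, 4], [5]]

4 is larger than every entry of row 1, so it is appended to row 1. The new tableau is [[3, 4], [5]].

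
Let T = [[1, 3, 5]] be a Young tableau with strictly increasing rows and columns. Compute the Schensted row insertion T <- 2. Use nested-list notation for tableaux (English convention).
In row 1, 2 replaces 3 (the leftmost entry greater than 2); 3 is bumped to row 2. 3 starts a new row 2. The new tableau is [[1, 2, 5], [3]].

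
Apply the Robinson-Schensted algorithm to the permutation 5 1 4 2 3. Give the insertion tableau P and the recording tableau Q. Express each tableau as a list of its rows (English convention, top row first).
Insert each entry of the permutation into P by Schensted row insertion, recording in Q the position of each new cell.

Insert 5: appended to row 1. P = [[5]], Q = [[1]].
Insert 1: 1 bumps 5 from row 1; 5 starts row 2. P = [[1], [5]], Q = [[1], [2]].
Insert 4: appended to row 1. P = [[1, 4], [5]], Q = [[1, 3], [2]].
Insert 2: 2 bumps 4 from row 1; 4 bumps 5 from row 2; 5 starts row 3. P = [[1, 2], [4], [5]], Q = [[1, 3], [2], [4]].
Insert 3: appended to row 1. P = [[1, 2, 3], [4], [5]], Q = [[1, 3, 5], [2], [4]].

So P = [[1, 2, 3], [4], [5]], Q = [[1, 3, 5], [2], [4]].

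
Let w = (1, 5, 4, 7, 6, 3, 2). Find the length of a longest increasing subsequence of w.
3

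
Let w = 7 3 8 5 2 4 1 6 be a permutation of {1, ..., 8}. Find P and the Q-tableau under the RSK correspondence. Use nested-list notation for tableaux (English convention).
P = [[1, 4, 6], [2, 5], [3, 8], [7]], Q = [[1, 3, 8], [2, 4], [5, 6], [7]]

Insert each entry of the permutation into P by Schensted row insertion, recording in Q the position of each new cell.

Insert 7: appended to row 1. P = [[7]].
Insert 3: 3 bumps 7 from row 1; 7 starts row 2. P = [[3], [7]].
Insert 8: appended to row 1. P = [[3, 8], [7]].
Insert 5: 5 bumps 8 from row 1; 8 appends to row 2. P = [[3, 5], [7, 8]].
Insert 2: 2 bumps 3 from row 1; 3 bumps 7 from row 2; 7 starts row 3. P = [[2, 5], [3, 8], [7]].
Insert 4: 4 bumps 5 from row 1; 5 bumps 8 from row 2; 8 appends to row 3. P = [[2, 4], [3, 5], [7, 8]].
Insert 1: 1 bumps 2 from row 1; 2 bumps 3 from row 2; 3 bumps 7 from row 3; 7 starts row 4. P = [[1, 4], [2, 5], [3, 8], [7]].
Insert 6: appended to row 1. P = [[1, 4, 6], [2, 5], [3, 8], [7]].

So P = [[1, 4, 6], [2, 5], [3, 8], [7]], Q = [[1, 3, 8], [2, 4], [5, 6], [7]].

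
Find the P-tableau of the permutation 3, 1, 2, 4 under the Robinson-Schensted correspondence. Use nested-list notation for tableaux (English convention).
P = [[1, 2, 4], [3]]

Insert 3: appended to row 1. P = [[3]].
Insert 1: 1 bumps 3 from row 1; 3 starts row 2. P = [[1], [3]].
Insert 2: appended to row 1. P = [[1, 2], [3]].
Insert 4: appended to row 1. P = [[1, 2, 4], [3]].

So P = [[1, 2, 4], [3]].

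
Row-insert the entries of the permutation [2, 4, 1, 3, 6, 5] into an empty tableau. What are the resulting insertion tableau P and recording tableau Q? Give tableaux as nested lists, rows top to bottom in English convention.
Insert each entry of the permutation into P by Schensted row insertion, recording in Q the position of each new cell.

After inserting 2: P = [[2]].
After inserting 4: P = [[2, 4]].
After inserting 1: P = [[1, 4], [2]].
After inserting 3: P = [[1, 3], [2, 4]].
After inserting 6: P = [[1, 3, 6], [2, 4]].
After inserting 5: P = [[1, 3, 5], [2, 4, 6]].

So P = [[1, 3, 5], [2, 4, 6]], Q = [[1, 2, 5], [3, 4, 6]].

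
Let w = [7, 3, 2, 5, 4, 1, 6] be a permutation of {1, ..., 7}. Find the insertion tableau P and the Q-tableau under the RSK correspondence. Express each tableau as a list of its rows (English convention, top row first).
P = [[1, 4, 6], [2, 5], [3], [7]], Q = [[1, 4, 7], [2, 5], [3], [6]]

Insert each entry of the permutation into P by Schensted row insertion, recording in Q the position of each new cell.

After inserting 7: P = [[7]].
After inserting 3: P = [[3], [7]].
After inserting 2: P = [[2], [3], [7]].
After inserting 5: P = [[2, 5], [3], [7]].
After inserting 4: P = [[2, 4], [3, 5], [7]].
After inserting 1: P = [[1, 4], [2, 5], [3], [7]].
After inserting 6: P = [[1, 4, 6], [2, 5], [3], [7]].

So P = [[1, 4, 6], [2, 5], [3], [7]], Q = [[1, 4, 7], [2, 5], [3], [6]].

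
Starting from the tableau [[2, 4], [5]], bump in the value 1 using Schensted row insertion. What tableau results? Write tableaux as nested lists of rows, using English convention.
[[1, 4], [2], [5]]

In row 1, 1 replaces 2 (the leftmost entry greater than 1); 2 is bumped to row 2. In row 2, 2 replaces 5 (the leftmost entry greater than 2); 5 is bumped to row 3. 5 starts a new row 3. The new tableau is [[1, 4], [2], [5]].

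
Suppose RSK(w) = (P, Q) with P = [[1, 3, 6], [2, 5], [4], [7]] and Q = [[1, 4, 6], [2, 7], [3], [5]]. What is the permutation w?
Reverse RSK: for i = n, n-1, ..., 1, locate i in Q, remove the corresponding corner cell from P, and reverse-bump its entry up through P; the value ejected from row 1 is w(i).

So w = 7 4 2 5 1 6 3.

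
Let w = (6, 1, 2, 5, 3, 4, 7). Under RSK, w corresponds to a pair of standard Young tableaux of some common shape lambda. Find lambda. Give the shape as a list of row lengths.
[5, 1, 1]

Row-insert each entry into an empty tableau.

After inserting 6: P = [[6]].
After inserting 1: P = [[1], [6]].
After inserting 2: P = [[1, 2], [6]].
After inserting 5: P = [[1, 2, 5], [6]].
After inserting 3: P = [[1, 2, 3], [5], [6]].
After inserting 4: P = [[1, 2, 3, 4], [5], [6]].
After inserting 7: P = [[1, 2, 3, 4, 7], [5], [6]].

The final insertion tableau P = [[1, 2, 3, 4, 7], [5], [6]] has shape [5, 1, 1].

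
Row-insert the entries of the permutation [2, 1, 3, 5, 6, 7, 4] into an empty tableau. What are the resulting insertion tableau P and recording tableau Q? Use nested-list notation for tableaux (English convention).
Insert each entry of the permutation into P by Schensted row insertion, recording in Q the position of each new cell.

After inserting 2: P = [[2]].
After inserting 1: P = [[1], [2]].
After inserting 3: P = [[1, 3], [2]].
After inserting 5: P = [[1, 3, 5], [2]].
After inserting 6: P = [[1, 3, 5, 6], [2]].
After inserting 7: P = [[1, 3, 5, 6, 7], [2]].
After inserting 4: P = [[1, 3, 4, 6, 7], [2, 5]].

So P = [[1, 3, 4, 6, 7], [2, 5]], Q = [[1, 3, 4, 5, 6], [2, 7]].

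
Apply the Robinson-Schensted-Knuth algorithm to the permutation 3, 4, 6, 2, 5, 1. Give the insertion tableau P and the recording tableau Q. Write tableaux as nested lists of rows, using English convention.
Insert each entry of the permutation into P by Schensted row insertion, recording in Q the position of each new cell.

Insert 3: appended to row 1. P = [[3]].
Insert 4: appended to row 1. P = [[3, 4]].
Insert 6: appended to row 1. P = [[3, 4, 6]].
Insert 2: 2 bumps 3 from row 1; 3 starts row 2. P = [[2, 4, 6], [3]].
Insert 5: 5 bumps 6 from row 1; 6 appends to row 2. P = [[2, 4, 5], [3, 6]].
Insert 1: 1 bumps 2 from row 1; 2 bumps 3 from row 2; 3 starts row 3. P = [[1, 4, 5], [2, 6], [3]].

So P = [[1, 4, 5], [2, 6], [3]], Q = [[1, 2, 3], [4, 5], [6]].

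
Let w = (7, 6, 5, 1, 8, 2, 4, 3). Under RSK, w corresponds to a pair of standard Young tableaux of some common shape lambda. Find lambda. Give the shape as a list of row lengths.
[3, 2, 1, 1, 1]

Row-insert each entry into an empty tableau.

After inserting 7: P = [[7]].
After inserting 6: P = [[6], [7]].
After inserting 5: P = [[5], [6], [7]].
After inserting 1: P = [[1], [5], [6], [7]].
After inserting 8: P = [[1, 8], [5], [6], [7]].
After inserting 2: P = [[1, 2], [5, 8], [6], [7]].
After inserting 4: P = [[1, 2, 4], [5, 8], [6], [7]].
After inserting 3: P = [[1, 2, 3], [4, 8], [5], [6], [7]].

The final insertion tableau P = [[1, 2, 3], [4, 8], [5], [6], [7]] has shape [3, 2, 1, 1, 1].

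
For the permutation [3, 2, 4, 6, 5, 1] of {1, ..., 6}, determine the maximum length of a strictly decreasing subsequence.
3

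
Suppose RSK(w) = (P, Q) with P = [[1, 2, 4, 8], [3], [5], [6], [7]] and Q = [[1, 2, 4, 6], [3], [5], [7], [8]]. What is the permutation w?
Reverse RSK: for i = n, n-1, ..., 1, locate i in Q, remove the corresponding corner cell from P, and reverse-bump its entry up through P; the value ejected from row 1 is w(i).

So w = 1 7 3 6 5 8 4 2.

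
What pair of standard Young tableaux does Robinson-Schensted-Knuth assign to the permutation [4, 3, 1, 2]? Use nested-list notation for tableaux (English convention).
Insert each entry of the permutation into P by Schensted row insertion, recording in Q the position of each new cell.

Insert 4: appended to row 1. P = [[4]].
Insert 3: 3 bumps 4 from row 1; 4 starts row 2. P = [[3], [4]].
Insert 1: 1 bumps 3 from row 1; 3 bumps 4 from row 2; 4 starts row 3. P = [[1], [3], [4]].
Insert 2: appended to row 1. P = [[1, 2], [3], [4]].

So P = [[1, 2], [3], [4]], Q = [[1, 4], [2], [3]].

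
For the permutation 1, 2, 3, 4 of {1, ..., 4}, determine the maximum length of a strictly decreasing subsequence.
1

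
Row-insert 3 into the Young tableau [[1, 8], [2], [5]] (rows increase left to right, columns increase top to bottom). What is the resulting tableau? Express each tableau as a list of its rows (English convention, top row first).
In row 1, 3 replaces 8 (the leftmost entry greater than 3); 8 is bumped to row 2. 8 is appended to row 2. The new tableau is [[1, 3], [2, 8], [5]].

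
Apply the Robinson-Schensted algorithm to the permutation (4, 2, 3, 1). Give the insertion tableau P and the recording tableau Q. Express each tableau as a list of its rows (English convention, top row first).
P = [[1, 3], [2], [4]], Q = [[1, 3], [2], [4]]

Insert each entry of the permutation into P by Schensted row insertion, recording in Q the position of each new cell.

Insert 4: appended to row 1. P = [[4]].
Insert 2: 2 bumps 4 from row 1; 4 starts row 2. P = [[2], [4]].
Insert 3: appended to row 1. P = [[2, 3], [4]].
Insert 1: 1 bumps 2 from row 1; 2 bumps 4 from row 2; 4 starts row 3. P = [[1, 3], [2], [4]].

So P = [[1, 3], [2], [4]], Q = [[1, 3], [2], [4]].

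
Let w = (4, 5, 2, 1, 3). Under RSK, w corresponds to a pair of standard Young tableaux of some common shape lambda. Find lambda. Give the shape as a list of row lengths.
[2, 2, 1]

Row-insert each entry into an empty tableau.

After inserting 4: P = [[4]].
After inserting 5: P = [[4, 5]].
After inserting 2: P = [[2, 5], [4]].
After inserting 1: P = [[1, 5], [2], [4]].
After inserting 3: P = [[1, 3], [2, 5], [4]].

The final insertion tableau P = [[1, 3], [2, 5], [4]] has shape [2, 2, 1].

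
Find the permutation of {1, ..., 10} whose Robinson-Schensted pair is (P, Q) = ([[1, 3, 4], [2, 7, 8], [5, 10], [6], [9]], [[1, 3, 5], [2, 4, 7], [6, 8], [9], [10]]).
6 2 9 7 10 3 8 5 4 1

Reverse the RSK construction: for i from n down to 1, find the cell of Q containing i, remove the entry at that cell from P, and reverse-bump it up through P; the value ejected from row 1 is w(i).

Step i=10: Q has 10 at row 5, column 1; remove 9 from row 5 of P and reverse-bump: 9 enters row 4 and ejects 6; 6 enters row 3 and ejects 5; 5 enters row 2 and ejects 2; 2 enters row 1 and ejects 1. So w(10) = 1. P is now [[2, 3, 4], [5, 7, 8], [6, 10], [9]].
Step i=9: Q has 9 at row 4, column 1; remove 9 from row 4 of P and reverse-bump: 9 enters row 3 and ejects 6; 6 enters row 2 and ejects 5; 5 enters row 1 and ejects 4. So w(9) = 4. P is now [[2, 3, 5], [6, 7, 8], [9, 10]].
Step i=8: Q has 8 at row 3, column 2; remove 10 from row 3 of P and reverse-bump: 10 enters row 2 and ejects 8; 8 enters row 1 and ejects 5. So w(8) = 5. P is now [[2, 3, 8], [6, 7, 10], [9]].
Step i=7: Q has 7 at row 2, column 3; remove 10 from row 2 of P and reverse-bump: 10 enters row 1 and ejects 8. So w(7) = 8. P is now [[2, 3, 10], [6, 7], [9]].
Step i=6: Q has 6 at row 3, column 1; remove 9 from row 3 of P and reverse-bump: 9 enters row 2 and ejects 7; 7 enters row 1 and ejects 3. So w(6) = 3. P is now [[2, 7, 10], [6, 9]].
Step i=5: Q has 5 at row 1, column 3; remove that cell from P, ejecting 10. So w(5) = 10. P is now [[2, 7], [6, 9]].
Step i=4: Q has 4 at row 2, column 2; remove 9 from row 2 of P and reverse-bump: 9 enters row 1 and ejects 7. So w(4) = 7. P is now [[2, 9], [6]].
Step i=3: Q has 3 at row 1, column 2; remove that cell from P, ejecting 9. So w(3) = 9. P is now [[2], [6]].
Step i=2: Q has 2 at row 2, column 1; remove 6 from row 2 of P and reverse-bump: 6 enters row 1 and ejects 2. So w(2) = 2. P is now [[6]].
Step i=1: Q has 1 at row 1, column 1; remove that cell from P, ejecting 6. So w(1) = 6. P is now [].

So w = 6 2 9 7 10 3 8 5 4 1.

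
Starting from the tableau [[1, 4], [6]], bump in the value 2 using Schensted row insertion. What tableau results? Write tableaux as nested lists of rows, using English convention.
[[1, 2], [4], [6]]

In row 1, 2 replaces 4 (the leftmost entry greater than 2); 4 is bumped to row 2. In row 2, 4 replaces 6 (the leftmost entry greater than 4); 6 is bumped to row 3. 6 starts a new row 3. The new tableau is [[1, 2], [4], [6]].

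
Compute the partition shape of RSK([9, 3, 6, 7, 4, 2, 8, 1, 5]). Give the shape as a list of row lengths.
[4, 2, 1, 1, 1]

Row-insert each entry into an empty tableau.

After inserting 9: P = [[9]].
After inserting 3: P = [[3], [9]].
After inserting 6: P = [[3, 6], [9]].
After inserting 7: P = [[3, 6, 7], [9]].
After inserting 4: P = [[3, 4, 7], [6], [9]].
After inserting 2: P = [[2, 4, 7], [3], [6], [9]].
After inserting 8: P = [[2, 4, 7, 8], [3], [6], [9]].
After inserting 1: P = [[1, 4, 7, 8], [2], [3], [6], [9]].
After inserting 5: P = [[1, 4, 5, 8], [2, 7], [3], [6], [9]].

The final insertion tableau P = [[1, 4, 5, 8], [2, 7], [3], [6], [9]] has shape [4, 2, 1, 1, 1].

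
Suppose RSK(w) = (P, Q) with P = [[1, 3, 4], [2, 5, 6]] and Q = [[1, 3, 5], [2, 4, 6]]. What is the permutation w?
Reverse RSK: for i = n, n-1, ..., 1, locate i in Q, remove the corresponding corner cell from P, and reverse-bump its entry up through P; the value ejected from row 1 is w(i).

So w = 2 1 5 3 6 4.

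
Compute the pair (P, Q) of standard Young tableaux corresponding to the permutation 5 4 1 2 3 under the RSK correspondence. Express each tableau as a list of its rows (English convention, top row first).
P = [[1, 2, 3], [4], [5]], Q = [[1, 4, 5], [2], [3]]

Insert each entry of the permutation into P by Schensted row insertion, recording in Q the position of each new cell.

Insert 5: appended to row 1. P = [[5]], Q = [[1]].
Insert 4: 4 bumps 5 from row 1; 5 starts row 2. P = [[4], [5]], Q = [[1], [2]].
Insert 1: 1 bumps 4 from row 1; 4 bumps 5 from row 2; 5 starts row 3. P = [[1], [4], [5]], Q = [[1], [2], [3]].
Insert 2: appended to row 1. P = [[1, 2], [4], [5]], Q = [[1, 4], [2], [3]].
Insert 3: appended to row 1. P = [[1, 2, 3], [4], [5]], Q = [[1, 4, 5], [2], [3]].

So P = [[1, 2, 3], [4], [5]], Q = [[1, 4, 5], [2], [3]].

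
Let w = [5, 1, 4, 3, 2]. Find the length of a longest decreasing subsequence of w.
4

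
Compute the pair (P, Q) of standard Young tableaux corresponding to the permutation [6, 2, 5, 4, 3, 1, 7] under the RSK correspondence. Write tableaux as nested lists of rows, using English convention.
Insert each entry of the permutation into P by Schensted row insertion, recording in Q the position of each new cell.

After inserting 6: P = [[6]].
After inserting 2: P = [[2], [6]].
After inserting 5: P = [[2, 5], [6]].
After inserting 4: P = [[2, 4], [5], [6]].
After inserting 3: P = [[2, 3], [4], [5], [6]].
After inserting 1: P = [[1, 3], [2], [4], [5], [6]].
After inserting 7: P = [[1, 3, 7], [2], [4], [5], [6]].

So P = [[1, 3, 7], [2], [4], [5], [6]], Q = [[1, 3, 7], [2], [4], [5], [6]].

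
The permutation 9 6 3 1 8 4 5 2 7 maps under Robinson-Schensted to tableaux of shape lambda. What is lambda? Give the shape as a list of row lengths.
[4, 2, 2, 1]

RSK row insertion gives P = [[1, 2, 5, 7], [3, 4], [6, 8], [9]], which has shape [4, 2, 2, 1].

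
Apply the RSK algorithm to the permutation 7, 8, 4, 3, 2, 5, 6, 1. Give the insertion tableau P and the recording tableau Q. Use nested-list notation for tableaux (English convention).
P = [[1, 5, 6], [2, 8], [3], [4], [7]], Q = [[1, 2, 7], [3, 6], [4], [5], [8]]

Insert each entry of the permutation into P by Schensted row insertion, recording in Q the position of each new cell.

After inserting 7: P = [[7]].
After inserting 8: P = [[7, 8]].
After inserting 4: P = [[4, 8], [7]].
After inserting 3: P = [[3, 8], [4], [7]].
After inserting 2: P = [[2, 8], [3], [4], [7]].
After inserting 5: P = [[2, 5], [3, 8], [4], [7]].
After inserting 6: P = [[2, 5, 6], [3, 8], [4], [7]].
After inserting 1: P = [[1, 5, 6], [2, 8], [3], [4], [7]].

So P = [[1, 5, 6], [2, 8], [3], [4], [7]], Q = [[1, 2, 7], [3, 6], [4], [5], [8]].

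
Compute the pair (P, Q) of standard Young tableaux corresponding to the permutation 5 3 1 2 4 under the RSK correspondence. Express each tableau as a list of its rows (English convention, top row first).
P = [[1, 2, 4], [3], [5]], Q = [[1, 4, 5], [2], [3]]

Insert each entry of the permutation into P by Schensted row insertion, recording in Q the position of each new cell.

Insert 5: appended to row 1. P = [[5]].
Insert 3: 3 bumps 5 from row 1; 5 starts row 2. P = [[3], [5]].
Insert 1: 1 bumps 3 from row 1; 3 bumps 5 from row 2; 5 starts row 3. P = [[1], [3], [5]].
Insert 2: appended to row 1. P = [[1, 2], [3], [5]].
Insert 4: appended to row 1. P = [[1, 2, 4], [3], [5]].

So P = [[1, 2, 4], [3], [5]], Q = [[1, 4, 5], [2], [3]].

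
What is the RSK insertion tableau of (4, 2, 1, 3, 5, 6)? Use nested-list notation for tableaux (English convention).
P = [[1, 3, 5, 6], [2], [4]]

Insert 4: appended to row 1. P = [[4]].
Insert 2: 2 bumps 4 from row 1; 4 starts row 2. P = [[2], [4]].
Insert 1: 1 bumps 2 from row 1; 2 bumps 4 from row 2; 4 starts row 3. P = [[1], [2], [4]].
Insert 3: appended to row 1. P = [[1, 3], [2], [4]].
Insert 5: appended to row 1. P = [[1, 3, 5], [2], [4]].
Insert 6: appended to row 1. P = [[1, 3, 5, 6], [2], [4]].

So P = [[1, 3, 5, 6], [2], [4]].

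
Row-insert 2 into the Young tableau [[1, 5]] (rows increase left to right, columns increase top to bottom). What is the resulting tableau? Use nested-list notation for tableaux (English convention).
In row 1, 2 replaces 5 (the leftmost entry greater than 2); 5 is bumped to row 2. 5 starts a new row 2. The new tableau is [[1, 2], [5]].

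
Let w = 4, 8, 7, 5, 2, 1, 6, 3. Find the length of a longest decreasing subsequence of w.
5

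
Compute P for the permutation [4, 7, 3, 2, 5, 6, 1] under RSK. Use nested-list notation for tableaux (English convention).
Insert 4: appended to row 1. P = [[4]].
Insert 7: appended to row 1. P = [[4, 7]].
Insert 3: 3 bumps 4 from row 1; 4 starts row 2. P = [[3, 7], [4]].
Insert 2: 2 bumps 3 from row 1; 3 bumps 4 from row 2; 4 starts row 3. P = [[2, 7], [3], [4]].
Insert 5: 5 bumps 7 from row 1; 7 appends to row 2. P = [[2, 5], [3, 7], [4]].
Insert 6: appended to row 1. P = [[2, 5, 6], [3, 7], [4]].
Insert 1: 1 bumps 2 from row 1; 2 bumps 3 from row 2; 3 bumps 4 from row 3; 4 starts row 4. P = [[1, 5, 6], [2, 7], [3], [4]].

So P = [[1, 5, 6], [2, 7], [3], [4]].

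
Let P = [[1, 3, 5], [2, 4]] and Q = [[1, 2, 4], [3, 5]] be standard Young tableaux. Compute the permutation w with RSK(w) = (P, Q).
2 4 1 5 3

Reverse RSK: for i = n, n-1, ..., 1, locate i in Q, remove the corresponding corner cell from P, and reverse-bump its entry up through P; the value ejected from row 1 is w(i).

So w = 2 4 1 5 3.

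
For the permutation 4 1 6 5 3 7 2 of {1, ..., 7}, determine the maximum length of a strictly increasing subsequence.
3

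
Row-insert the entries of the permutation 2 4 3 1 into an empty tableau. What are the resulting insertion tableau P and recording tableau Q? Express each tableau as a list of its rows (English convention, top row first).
Insert each entry of the permutation into P by Schensted row insertion, recording in Q the position of each new cell.

Insert 2: appended to row 1. P = [[2]].
Insert 4: appended to row 1. P = [[2, 4]].
Insert 3: 3 bumps 4 from row 1; 4 starts row 2. P = [[2, 3], [4]].
Insert 1: 1 bumps 2 from row 1; 2 bumps 4 from row 2; 4 starts row 3. P = [[1, 3], [2], [4]].

So P = [[1, 3], [2], [4]], Q = [[1, 2], [3], [4]].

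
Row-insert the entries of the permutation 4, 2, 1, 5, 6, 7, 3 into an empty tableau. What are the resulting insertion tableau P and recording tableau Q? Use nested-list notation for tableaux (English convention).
P = [[1, 3, 6, 7], [2, 5], [4]], Q = [[1, 4, 5, 6], [2, 7], [3]]

Insert each entry of the permutation into P by Schensted row insertion, recording in Q the position of each new cell.

After inserting 4: P = [[4]].
After inserting 2: P = [[2], [4]].
After inserting 1: P = [[1], [2], [4]].
After inserting 5: P = [[1, 5], [2], [4]].
After inserting 6: P = [[1, 5, 6], [2], [4]].
After inserting 7: P = [[1, 5, 6, 7], [2], [4]].
After inserting 3: P = [[1, 3, 6, 7], [2, 5], [4]].

So P = [[1, 3, 6, 7], [2, 5], [4]], Q = [[1, 4, 5, 6], [2, 7], [3]].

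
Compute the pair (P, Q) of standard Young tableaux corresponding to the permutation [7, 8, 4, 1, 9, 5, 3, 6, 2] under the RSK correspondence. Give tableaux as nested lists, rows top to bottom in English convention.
Insert each entry of the permutation into P by Schensted row insertion, recording in Q the position of each new cell.

Insert 7: appended to row 1. P = [[7]].
Insert 8: appended to row 1. P = [[7, 8]].
Insert 4: 4 bumps 7 from row 1; 7 starts row 2. P = [[4, 8], [7]].
Insert 1: 1 bumps 4 from row 1; 4 bumps 7 from row 2; 7 starts row 3. P = [[1, 8], [4], [7]].
Insert 9: appended to row 1. P = [[1, 8, 9], [4], [7]].
Insert 5: 5 bumps 8 from row 1; 8 appends to row 2. P = [[1, 5, 9], [4, 8], [7]].
Insert 3: 3 bumps 5 from row 1; 5 bumps 8 from row 2; 8 appends to row 3. P = [[1, 3, 9], [4, 5], [7, 8]].
Insert 6: 6 bumps 9 from row 1; 9 appends to row 2. P = [[1, 3, 6], [4, 5, 9], [7, 8]].
Insert 2: 2 bumps 3 from row 1; 3 bumps 4 from row 2; 4 bumps 7 from row 3; 7 starts row 4. P = [[1, 2, 6], [3, 5, 9], [4, 8], [7]].

So P = [[1, 2, 6], [3, 5, 9], [4, 8], [7]], Q = [[1, 2, 5], [3, 6, 8], [4, 7], [9]].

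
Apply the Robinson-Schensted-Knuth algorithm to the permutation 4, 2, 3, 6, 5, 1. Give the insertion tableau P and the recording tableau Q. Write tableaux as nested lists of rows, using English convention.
Insert each entry of the permutation into P by Schensted row insertion, recording in Q the position of each new cell.

Insert 4: appended to row 1. P = [[4]], Q = [[1]].
Insert 2: 2 bumps 4 from row 1; 4 starts row 2. P = [[2], [4]], Q = [[1], [2]].
Insert 3: appended to row 1. P = [[2, 3], [4]], Q = [[1, 3], [2]].
Insert 6: appended to row 1. P = [[2, 3, 6], [4]], Q = [[1, 3, 4], [2]].
Insert 5: 5 bumps 6 from row 1; 6 appends to row 2. P = [[2, 3, 5], [4, 6]], Q = [[1, 3, 4], [2, 5]].
Insert 1: 1 bumps 2 from row 1; 2 bumps 4 from row 2; 4 starts row 3. P = [[1, 3, 5], [2, 6], [4]], Q = [[1, 3, 4], [2, 5], [6]].

So P = [[1, 3, 5], [2, 6], [4]], Q = [[1, 3, 4], [2, 5], [6]].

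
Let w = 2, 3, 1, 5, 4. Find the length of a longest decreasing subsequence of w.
2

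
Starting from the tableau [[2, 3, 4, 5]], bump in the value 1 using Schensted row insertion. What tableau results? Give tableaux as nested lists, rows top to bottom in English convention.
In row 1, 1 replaces 2 (the leftmost entry greater than 1); 2 is bumped to row 2. 2 starts a new row 2. The new tableau is [[1, 3, 4, 5], [2]].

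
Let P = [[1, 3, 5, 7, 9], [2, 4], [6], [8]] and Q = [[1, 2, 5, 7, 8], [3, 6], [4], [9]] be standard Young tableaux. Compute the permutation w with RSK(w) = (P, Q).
2 8 4 1 6 5 7 9 3

Reverse the RSK construction: for i from n down to 1, find the cell of Q containing i, remove the entry at that cell from P, and reverse-bump it up through P; the value ejected from row 1 is w(i).

Step i=9: Q has 9 at row 4, column 1; remove 8 from row 4 of P and reverse-bump: 8 enters row 3 and ejects 6; 6 enters row 2 and ejects 4; 4 enters row 1 and ejects 3. So w(9) = 3. P is now [[1, 4, 5, 7, 9], [2, 6], [8]].
Step i=8: Q has 8 at row 1, column 5; remove that cell from P, ejecting 9. So w(8) = 9. P is now [[1, 4, 5, 7], [2, 6], [8]].
Step i=7: Q has 7 at row 1, column 4; remove that cell from P, ejecting 7. So w(7) = 7. P is now [[1, 4, 5], [2, 6], [8]].
Step i=6: Q has 6 at row 2, column 2; remove 6 from row 2 of P and reverse-bump: 6 enters row 1 and ejects 5. So w(6) = 5. P is now [[1, 4, 6], [2], [8]].
Step i=5: Q has 5 at row 1, column 3; remove that cell from P, ejecting 6. So w(5) = 6. P is now [[1, 4], [2], [8]].
Step i=4: Q has 4 at row 3, column 1; remove 8 from row 3 of P and reverse-bump: 8 enters row 2 and ejects 2; 2 enters row 1 and ejects 1. So w(4) = 1. P is now [[2, 4], [8]].
Step i=3: Q has 3 at row 2, column 1; remove 8 from row 2 of P and reverse-bump: 8 enters row 1 and ejects 4. So w(3) = 4. P is now [[2, 8]].
Step i=2: Q has 2 at row 1, column 2; remove that cell from P, ejecting 8. So w(2) = 8. P is now [[2]].
Step i=1: Q has 1 at row 1, column 1; remove that cell from P, ejecting 2. So w(1) = 2. P is now [].

So w = 2 8 4 1 6 5 7 9 3.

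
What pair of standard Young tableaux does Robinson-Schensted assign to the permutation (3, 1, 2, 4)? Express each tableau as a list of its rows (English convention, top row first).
Insert each entry of the permutation into P by Schensted row insertion, recording in Q the position of each new cell.

Insert 3: appended to row 1. P = [[3]].
Insert 1: 1 bumps 3 from row 1; 3 starts row 2. P = [[1], [3]].
Insert 2: appended to row 1. P = [[1, 2], [3]].
Insert 4: appended to row 1. P = [[1, 2, 4], [3]].

So P = [[1, 2, 4], [3]], Q = [[1, 3, 4], [2]].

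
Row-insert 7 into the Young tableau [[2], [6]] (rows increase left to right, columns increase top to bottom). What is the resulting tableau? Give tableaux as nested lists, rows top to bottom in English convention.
7 is larger than every entry of row 1, so it is appended to row 1. The new tableau is [[2, 7], [6]].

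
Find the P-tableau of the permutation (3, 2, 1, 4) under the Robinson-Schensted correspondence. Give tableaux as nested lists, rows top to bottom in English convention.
P = [[1, 4], [2], [3]]

Insert 3: appended to row 1. P = [[3]].
Insert 2: 2 bumps 3 from row 1; 3 starts row 2. P = [[2], [3]].
Insert 1: 1 bumps 2 from row 1; 2 bumps 3 from row 2; 3 starts row 3. P = [[1], [2], [3]].
Insert 4: appended to row 1. P = [[1, 4], [2], [3]].

So P = [[1, 4], [2], [3]].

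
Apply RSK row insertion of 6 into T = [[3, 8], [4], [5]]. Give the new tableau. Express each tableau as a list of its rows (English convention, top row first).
[[3, 6], [4, 8], [5]]

In row 1, 6 replaces 8 (the leftmost entry greater than 6); 8 is bumped to row 2. 8 is appended to row 2. The new tableau is [[3, 6], [4, 8], [5]].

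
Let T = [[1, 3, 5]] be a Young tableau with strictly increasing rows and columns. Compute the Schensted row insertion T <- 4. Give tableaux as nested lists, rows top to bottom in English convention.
[[1, 3, 4], [5]]

In row 1, 4 replaces 5 (the leftmost entry greater than 4); 5 is bumped to row 2. 5 starts a new row 2. The new tableau is [[1, 3, 4], [5]].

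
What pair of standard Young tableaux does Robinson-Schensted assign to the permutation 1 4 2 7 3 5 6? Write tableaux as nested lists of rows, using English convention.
Insert each entry of the permutation into P by Schensted row insertion, recording in Q the position of each new cell.

Insert 1: appended to row 1. P = [[1]], Q = [[1]].
Insert 4: appended to row 1. P = [[1, 4]], Q = [[1, 2]].
Insert 2: 2 bumps 4 from row 1; 4 starts row 2. P = [[1, 2], [4]], Q = [[1, 2], [3]].
Insert 7: appended to row 1. P = [[1, 2, 7], [4]], Q = [[1, 2, 4], [3]].
Insert 3: 3 bumps 7 from row 1; 7 appends to row 2. P = [[1, 2, 3], [4, 7]], Q = [[1, 2, 4], [3, 5]].
Insert 5: appended to row 1. P = [[1, 2, 3, 5], [4, 7]], Q = [[1, 2, 4, 6], [3, 5]].
Insert 6: appended to row 1. P = [[1, 2, 3, 5, 6], [4, 7]], Q = [[1, 2, 4, 6, 7], [3, 5]].

So P = [[1, 2, 3, 5, 6], [4, 7]], Q = [[1, 2, 4, 6, 7], [3, 5]].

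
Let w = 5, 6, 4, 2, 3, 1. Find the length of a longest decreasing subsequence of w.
4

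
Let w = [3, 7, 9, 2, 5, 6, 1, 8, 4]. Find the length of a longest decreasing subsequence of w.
3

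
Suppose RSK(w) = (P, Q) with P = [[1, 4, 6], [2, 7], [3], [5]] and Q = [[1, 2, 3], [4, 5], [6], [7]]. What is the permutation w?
Reverse RSK: for i = n, n-1, ..., 1, locate i in Q, remove the corresponding corner cell from P, and reverse-bump its entry up through P; the value ejected from row 1 is w(i).

So w = 3 5 7 4 6 2 1.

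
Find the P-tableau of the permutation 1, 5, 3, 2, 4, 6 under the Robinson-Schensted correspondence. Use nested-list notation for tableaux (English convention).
P = [[1, 2, 4, 6], [3], [5]]

After inserting 1: P = [[1]].
After inserting 5: P = [[1, 5]].
After inserting 3: P = [[1, 3], [5]].
After inserting 2: P = [[1, 2], [3], [5]].
After inserting 4: P = [[1, 2, 4], [3], [5]].
After inserting 6: P = [[1, 2, 4, 6], [3], [5]].

So P = [[1, 2, 4, 6], [3], [5]].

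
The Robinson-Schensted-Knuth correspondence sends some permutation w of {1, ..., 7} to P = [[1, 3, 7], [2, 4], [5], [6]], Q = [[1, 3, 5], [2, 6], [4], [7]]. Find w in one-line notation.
Reverse the RSK construction: for i from n down to 1, find the cell of Q containing i, remove the entry at that cell from P, and reverse-bump it up through P; the value ejected from row 1 is w(i).

Step i=7: Q has 7 at row 4, column 1; remove 6 from row 4 of P and reverse-bump: 6 enters row 3 and ejects 5; 5 enters row 2 and ejects 4; 4 enters row 1 and ejects 3. So w(7) = 3. P is now [[1, 4, 7], [2, 5], [6]].
Step i=6: Q has 6 at row 2, column 2; remove 5 from row 2 of P and reverse-bump: 5 enters row 1 and ejects 4. So w(6) = 4. P is now [[1, 5, 7], [2], [6]].
Step i=5: Q has 5 at row 1, column 3; remove that cell from P, ejecting 7. So w(5) = 7. P is now [[1, 5], [2], [6]].
Step i=4: Q has 4 at row 3, column 1; remove 6 from row 3 of P and reverse-bump: 6 enters row 2 and ejects 2; 2 enters row 1 and ejects 1. So w(4) = 1. P is now [[2, 5], [6]].
Step i=3: Q has 3 at row 1, column 2; remove that cell from P, ejecting 5. So w(3) = 5. P is now [[2], [6]].
Step i=2: Q has 2 at row 2, column 1; remove 6 from row 2 of P and reverse-bump: 6 enters row 1 and ejects 2. So w(2) = 2. P is now [[6]].
Step i=1: Q has 1 at row 1, column 1; remove that cell from P, ejecting 6. So w(1) = 6. P is now [].

So w = 6 2 5 1 7 4 3.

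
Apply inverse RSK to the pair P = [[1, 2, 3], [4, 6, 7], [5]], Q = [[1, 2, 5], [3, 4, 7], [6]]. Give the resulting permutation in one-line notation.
5 6 1 4 7 2 3

Reverse RSK: for i = n, n-1, ..., 1, locate i in Q, remove the corresponding corner cell from P, and reverse-bump its entry up through P; the value ejected from row 1 is w(i).

So w = 5 6 1 4 7 2 3.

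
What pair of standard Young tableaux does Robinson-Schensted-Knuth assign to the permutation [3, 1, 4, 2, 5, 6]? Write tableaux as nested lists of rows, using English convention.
P = [[1, 2, 5, 6], [3, 4]], Q = [[1, 3, 5, 6], [2, 4]]

Insert each entry of the permutation into P by Schensted row insertion, recording in Q the position of each new cell.

Insert 3: appended to row 1. P = [[3]], Q = [[1]].
Insert 1: 1 bumps 3 from row 1; 3 starts row 2. P = [[1], [3]], Q = [[1], [2]].
Insert 4: appended to row 1. P = [[1, 4], [3]], Q = [[1, 3], [2]].
Insert 2: 2 bumps 4 from row 1; 4 appends to row 2. P = [[1, 2], [3, 4]], Q = [[1, 3], [2, 4]].
Insert 5: appended to row 1. P = [[1, 2, 5], [3, 4]], Q = [[1, 3, 5], [2, 4]].
Insert 6: appended to row 1. P = [[1, 2, 5, 6], [3, 4]], Q = [[1, 3, 5, 6], [2, 4]].

So P = [[1, 2, 5, 6], [3, 4]], Q = [[1, 3, 5, 6], [2, 4]].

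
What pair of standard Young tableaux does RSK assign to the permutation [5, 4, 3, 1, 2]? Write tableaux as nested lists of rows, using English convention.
Insert each entry of the permutation into P by Schensted row insertion, recording in Q the position of each new cell.

Insert 5: appended to row 1. P = [[5]].
Insert 4: 4 bumps 5 from row 1; 5 starts row 2. P = [[4], [5]].
Insert 3: 3 bumps 4 from row 1; 4 bumps 5 from row 2; 5 starts row 3. P = [[3], [4], [5]].
Insert 1: 1 bumps 3 from row 1; 3 bumps 4 from row 2; 4 bumps 5 from row 3; 5 starts row 4. P = [[1], [3], [4], [5]].
Insert 2: appended to row 1. P = [[1, 2], [3], [4], [5]].

So P = [[1, 2], [3], [4], [5]], Q = [[1, 5], [2], [3], [4]].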